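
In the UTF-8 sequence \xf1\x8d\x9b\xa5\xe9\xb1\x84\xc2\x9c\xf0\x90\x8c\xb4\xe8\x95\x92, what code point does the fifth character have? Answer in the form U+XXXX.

U+8552

Offset 0: leading byte 0xF1 = 11110001 → 4-byte char #1 = F1 8D 9B A5.
Offset 4: leading byte 0xE9 = 11101001 → 3-byte char #2 = E9 B1 84.
Offset 7: leading byte 0xC2 = 11000010 → 2-byte char #3 = C2 9C.
Offset 9: leading byte 0xF0 = 11110000 → 4-byte char #4 = F0 90 8C B4.
Offset 13: leading byte 0xE8 = 11101000 → 3-byte char #5 = E8 95 92.
Leading byte 0xE8 = 11101000 matches 1110xxxx → 3-byte sequence.
Byte 1: 0xE8 = 11101000, payload 1000 (4 bits).
Byte 2: 0x95 = 10010101 (10xxxxxx ✓), payload 010101.
Byte 3: 0x92 = 10010010 (10xxxxxx ✓), payload 010010.
Concatenate: 1000010101010010 = 0x8552 (16 bits → U+8552).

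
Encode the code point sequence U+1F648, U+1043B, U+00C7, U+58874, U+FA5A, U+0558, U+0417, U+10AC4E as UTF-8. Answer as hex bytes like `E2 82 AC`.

F0 9F 99 88 F0 90 90 BB C3 87 F1 98 A1 B4 EF A9 9A D5 98 D0 97 F4 8A B1 8E

U+1F648: 4-byte form → F0 9F 99 88.
U+1043B: 4-byte form → F0 90 90 BB.
U+00C7: 2-byte form → C3 87.
U+58874: 4-byte form → F1 98 A1 B4.
U+FA5A: 3-byte form → EF A9 9A.
U+0558: 2-byte form → D5 98.
U+0417: 2-byte form → D0 97.
U+10AC4E: 4-byte form → F4 8A B1 8E.
Concatenated (25 bytes): F0 9F 99 88 F0 90 90 BB C3 87 F1 98 A1 B4 EF A9 9A D5 98 D0 97 F4 8A B1 8E.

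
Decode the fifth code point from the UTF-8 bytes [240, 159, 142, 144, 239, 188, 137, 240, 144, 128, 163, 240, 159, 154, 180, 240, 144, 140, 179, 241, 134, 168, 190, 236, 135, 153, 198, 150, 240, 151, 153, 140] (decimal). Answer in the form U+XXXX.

Offset 0: leading byte 0xF0 = 11110000 → 4-byte char #1 = F0 9F 8E 90.
Offset 4: leading byte 0xEF = 11101111 → 3-byte char #2 = EF BC 89.
Offset 7: leading byte 0xF0 = 11110000 → 4-byte char #3 = F0 90 80 A3.
Offset 11: leading byte 0xF0 = 11110000 → 4-byte char #4 = F0 9F 9A B4.
Offset 15: leading byte 0xF0 = 11110000 → 4-byte char #5 = F0 90 8C B3.
Leading byte 0xF0 = 11110000 matches 11110xxx → 4-byte sequence.
Byte 1: 0xF0 = 11110000, payload 000 (3 bits).
Byte 2: 0x90 = 10010000 (10xxxxxx ✓), payload 010000.
Byte 3: 0x8C = 10001100 (10xxxxxx ✓), payload 001100.
Byte 4: 0xB3 = 10110011 (10xxxxxx ✓), payload 110011.
Concatenate: 000010000001100110011 = 0x10333 (21 bits → U+10333).

U+10333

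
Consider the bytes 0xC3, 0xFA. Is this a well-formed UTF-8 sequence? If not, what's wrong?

Leading byte 0xC3 = 11000011 → 2-byte form.
Byte 2 is 0xFA = 11111010, which is not 10xxxxxx — expected a continuation byte.

invalid (non-continuation byte where continuation expected)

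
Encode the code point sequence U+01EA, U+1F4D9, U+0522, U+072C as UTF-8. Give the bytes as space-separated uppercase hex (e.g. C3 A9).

C7 AA F0 9F 93 99 D4 A2 DC AC

U+01EA: 2-byte form → C7 AA.
U+1F4D9: 4-byte form → F0 9F 93 99.
U+0522: 2-byte form → D4 A2.
U+072C: 2-byte form → DC AC.
Concatenated (10 bytes): C7 AA F0 9F 93 99 D4 A2 DC AC.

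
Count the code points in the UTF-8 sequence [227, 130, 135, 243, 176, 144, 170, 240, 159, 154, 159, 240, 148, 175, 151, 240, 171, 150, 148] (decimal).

5

Byte at offset 0: 0xE3 = 11100011 → 3-byte char (#1). Advance 3.
Byte at offset 3: 0xF3 = 11110011 → 4-byte char (#2). Advance 4.
Byte at offset 7: 0xF0 = 11110000 → 4-byte char (#3). Advance 4.
Byte at offset 11: 0xF0 = 11110000 → 4-byte char (#4). Advance 4.
Byte at offset 15: 0xF0 = 11110000 → 4-byte char (#5). Advance 4.
Reached end at offset 19 after 5 code points.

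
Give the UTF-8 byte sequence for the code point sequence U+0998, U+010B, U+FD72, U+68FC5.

U+0998: 3-byte form → E0 A6 98.
U+010B: 2-byte form → C4 8B.
U+FD72: 3-byte form → EF B5 B2.
U+68FC5: 4-byte form → F1 A8 BF 85.
Concatenated (12 bytes): E0 A6 98 C4 8B EF B5 B2 F1 A8 BF 85.

E0 A6 98 C4 8B EF B5 B2 F1 A8 BF 85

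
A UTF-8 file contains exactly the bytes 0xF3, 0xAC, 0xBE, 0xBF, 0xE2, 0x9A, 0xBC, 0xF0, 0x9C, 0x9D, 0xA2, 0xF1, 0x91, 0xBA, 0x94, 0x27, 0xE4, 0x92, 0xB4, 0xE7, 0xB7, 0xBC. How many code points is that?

7

Byte at offset 0: 0xF3 = 11110011 → 4-byte char (#1). Advance 4.
Byte at offset 4: 0xE2 = 11100010 → 3-byte char (#2). Advance 3.
Byte at offset 7: 0xF0 = 11110000 → 4-byte char (#3). Advance 4.
Byte at offset 11: 0xF1 = 11110001 → 4-byte char (#4). Advance 4.
Byte at offset 15: 0x27 = 00100111 → 1-byte char (#5). Advance 1.
Byte at offset 16: 0xE4 = 11100100 → 3-byte char (#6). Advance 3.
Byte at offset 19: 0xE7 = 11100111 → 3-byte char (#7). Advance 3.
Reached end at offset 22 after 7 code points.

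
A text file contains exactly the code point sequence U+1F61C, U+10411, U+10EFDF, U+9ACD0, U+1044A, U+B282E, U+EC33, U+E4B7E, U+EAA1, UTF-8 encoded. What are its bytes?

F0 9F 98 9C F0 90 90 91 F4 8E BF 9F F2 9A B3 90 F0 90 91 8A F2 B2 A0 AE EE B0 B3 F3 A4 AD BE EE AA A1

U+1F61C: 4-byte form → F0 9F 98 9C.
U+10411: 4-byte form → F0 90 90 91.
U+10EFDF: 4-byte form → F4 8E BF 9F.
U+9ACD0: 4-byte form → F2 9A B3 90.
U+1044A: 4-byte form → F0 90 91 8A.
U+B282E: 4-byte form → F2 B2 A0 AE.
U+EC33: 3-byte form → EE B0 B3.
U+E4B7E: 4-byte form → F3 A4 AD BE.
U+EAA1: 3-byte form → EE AA A1.
Concatenated (34 bytes): F0 9F 98 9C F0 90 90 91 F4 8E BF 9F F2 9A B3 90 F0 90 91 8A F2 B2 A0 AE EE B0 B3 F3 A4 AD BE EE AA A1.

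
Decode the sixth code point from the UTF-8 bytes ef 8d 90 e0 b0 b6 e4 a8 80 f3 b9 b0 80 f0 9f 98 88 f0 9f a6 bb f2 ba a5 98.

Offset 0: leading byte 0xEF = 11101111 → 3-byte char #1 = EF 8D 90.
Offset 3: leading byte 0xE0 = 11100000 → 3-byte char #2 = E0 B0 B6.
Offset 6: leading byte 0xE4 = 11100100 → 3-byte char #3 = E4 A8 80.
Offset 9: leading byte 0xF3 = 11110011 → 4-byte char #4 = F3 B9 B0 80.
Offset 13: leading byte 0xF0 = 11110000 → 4-byte char #5 = F0 9F 98 88.
Offset 17: leading byte 0xF0 = 11110000 → 4-byte char #6 = F0 9F A6 BB.
Leading byte 0xF0 = 11110000 matches 11110xxx → 4-byte sequence.
Byte 1: 0xF0 = 11110000, payload 000 (3 bits).
Byte 2: 0x9F = 10011111 (10xxxxxx ✓), payload 011111.
Byte 3: 0xA6 = 10100110 (10xxxxxx ✓), payload 100110.
Byte 4: 0xBB = 10111011 (10xxxxxx ✓), payload 111011.
Concatenate: 000011111100110111011 = 0x1F9BB (21 bits → U+1F9BB).

U+1F9BB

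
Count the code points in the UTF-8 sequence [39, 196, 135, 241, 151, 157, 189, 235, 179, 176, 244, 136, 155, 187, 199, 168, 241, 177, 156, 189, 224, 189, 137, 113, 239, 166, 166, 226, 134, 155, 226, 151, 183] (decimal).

12

Byte at offset 0: 0x27 = 00100111 → 1-byte char (#1). Advance 1.
Byte at offset 1: 0xC4 = 11000100 → 2-byte char (#2). Advance 2.
Byte at offset 3: 0xF1 = 11110001 → 4-byte char (#3). Advance 4.
Byte at offset 7: 0xEB = 11101011 → 3-byte char (#4). Advance 3.
Byte at offset 10: 0xF4 = 11110100 → 4-byte char (#5). Advance 4.
Byte at offset 14: 0xC7 = 11000111 → 2-byte char (#6). Advance 2.
Byte at offset 16: 0xF1 = 11110001 → 4-byte char (#7). Advance 4.
Byte at offset 20: 0xE0 = 11100000 → 3-byte char (#8). Advance 3.
Byte at offset 23: 0x71 = 01110001 → 1-byte char (#9). Advance 1.
Byte at offset 24: 0xEF = 11101111 → 3-byte char (#10). Advance 3.
Byte at offset 27: 0xE2 = 11100010 → 3-byte char (#11). Advance 3.
Byte at offset 30: 0xE2 = 11100010 → 3-byte char (#12). Advance 3.
Reached end at offset 33 after 12 code points.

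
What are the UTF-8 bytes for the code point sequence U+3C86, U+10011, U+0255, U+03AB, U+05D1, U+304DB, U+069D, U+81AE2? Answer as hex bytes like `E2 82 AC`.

E3 B2 86 F0 90 80 91 C9 95 CE AB D7 91 F0 B0 93 9B DA 9D F2 81 AB A2

U+3C86: 3-byte form → E3 B2 86.
U+10011: 4-byte form → F0 90 80 91.
U+0255: 2-byte form → C9 95.
U+03AB: 2-byte form → CE AB.
U+05D1: 2-byte form → D7 91.
U+304DB: 4-byte form → F0 B0 93 9B.
U+069D: 2-byte form → DA 9D.
U+81AE2: 4-byte form → F2 81 AB A2.
Concatenated (23 bytes): E3 B2 86 F0 90 80 91 C9 95 CE AB D7 91 F0 B0 93 9B DA 9D F2 81 AB A2.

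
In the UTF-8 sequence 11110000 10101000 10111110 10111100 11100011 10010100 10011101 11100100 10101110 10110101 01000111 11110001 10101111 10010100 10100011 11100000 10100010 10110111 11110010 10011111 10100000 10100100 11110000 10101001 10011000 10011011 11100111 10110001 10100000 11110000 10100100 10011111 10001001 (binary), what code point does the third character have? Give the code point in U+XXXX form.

Offset 0: leading byte 0xF0 = 11110000 → 4-byte char #1 = F0 A8 BE BC.
Offset 4: leading byte 0xE3 = 11100011 → 3-byte char #2 = E3 94 9D.
Offset 7: leading byte 0xE4 = 11100100 → 3-byte char #3 = E4 AE B5.
Leading byte 0xE4 = 11100100 matches 1110xxxx → 3-byte sequence.
Byte 1: 0xE4 = 11100100, payload 0100 (4 bits).
Byte 2: 0xAE = 10101110 (10xxxxxx ✓), payload 101110.
Byte 3: 0xB5 = 10110101 (10xxxxxx ✓), payload 110101.
Concatenate: 0100101110110101 = 0x4BB5 (16 bits → U+4BB5).

U+4BB5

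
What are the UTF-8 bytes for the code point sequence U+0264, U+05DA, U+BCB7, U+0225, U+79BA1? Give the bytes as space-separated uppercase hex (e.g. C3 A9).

U+0264: 2-byte form → C9 A4.
U+05DA: 2-byte form → D7 9A.
U+BCB7: 3-byte form → EB B2 B7.
U+0225: 2-byte form → C8 A5.
U+79BA1: 4-byte form → F1 B9 AE A1.
Concatenated (13 bytes): C9 A4 D7 9A EB B2 B7 C8 A5 F1 B9 AE A1.

C9 A4 D7 9A EB B2 B7 C8 A5 F1 B9 AE A1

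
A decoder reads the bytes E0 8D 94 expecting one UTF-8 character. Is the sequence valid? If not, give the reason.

invalid (overlong encoding)

Leading byte 0xE0 = 11100000 → 3-byte form.
Continuation bytes all match 10xxxxxx. Payload decodes to 0x354.
But 0x354 < 0x800, the minimum for a 3-byte sequence — this is an overlong encoding.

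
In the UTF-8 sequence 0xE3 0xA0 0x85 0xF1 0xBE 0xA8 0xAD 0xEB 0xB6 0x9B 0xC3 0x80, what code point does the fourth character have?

U+00C0

Offset 0: leading byte 0xE3 = 11100011 → 3-byte char #1 = E3 A0 85.
Offset 3: leading byte 0xF1 = 11110001 → 4-byte char #2 = F1 BE A8 AD.
Offset 7: leading byte 0xEB = 11101011 → 3-byte char #3 = EB B6 9B.
Offset 10: leading byte 0xC3 = 11000011 → 2-byte char #4 = C3 80.
Leading byte 0xC3 = 11000011 matches 110xxxxx → 2-byte sequence.
Byte 1: 0xC3 = 11000011, payload 00011 (5 bits).
Byte 2: 0x80 = 10000000 (10xxxxxx ✓), payload 000000.
Concatenate: 00011000000 = 0xC0 (11 bits → U+00C0).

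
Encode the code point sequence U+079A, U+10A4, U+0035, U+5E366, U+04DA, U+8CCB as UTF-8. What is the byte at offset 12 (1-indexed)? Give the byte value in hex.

1-indexed offset 12 is 0-indexed offset 11.
U+079A → 2-byte form DE 9A at offsets 0–1.
U+10A4 → 3-byte form E1 82 A4 at offsets 2–4.
U+0035 → 1-byte form 35 at offsets 5–5.
U+5E366 → 4-byte form F1 9E 8D A6 at offsets 6–9.
U+04DA → 2-byte form D3 9A at offsets 10–11.
Offset 11 falls in char 5's range; it's byte 2 of D3 9A = 0x9A.

0x9A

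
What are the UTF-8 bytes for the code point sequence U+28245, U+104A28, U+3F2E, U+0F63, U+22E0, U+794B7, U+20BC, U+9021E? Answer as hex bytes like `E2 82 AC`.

F0 A8 89 85 F4 84 A8 A8 E3 BC AE E0 BD A3 E2 8B A0 F1 B9 92 B7 E2 82 BC F2 90 88 9E

U+28245: 4-byte form → F0 A8 89 85.
U+104A28: 4-byte form → F4 84 A8 A8.
U+3F2E: 3-byte form → E3 BC AE.
U+0F63: 3-byte form → E0 BD A3.
U+22E0: 3-byte form → E2 8B A0.
U+794B7: 4-byte form → F1 B9 92 B7.
U+20BC: 3-byte form → E2 82 BC.
U+9021E: 4-byte form → F2 90 88 9E.
Concatenated (28 bytes): F0 A8 89 85 F4 84 A8 A8 E3 BC AE E0 BD A3 E2 8B A0 F1 B9 92 B7 E2 82 BC F2 90 88 9E.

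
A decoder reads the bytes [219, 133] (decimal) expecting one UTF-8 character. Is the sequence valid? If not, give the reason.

Leading byte 0xDB = 11011011 → 2-byte form.
Continuation bytes 0x85=10000101 all match 10xxxxxx.
Decoded value 0x6C5 is ≥ 0x80 (shortest form) and not a surrogate.

valid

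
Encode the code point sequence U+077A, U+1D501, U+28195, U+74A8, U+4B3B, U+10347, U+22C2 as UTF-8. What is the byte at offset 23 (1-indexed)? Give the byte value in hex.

1-indexed offset 23 is 0-indexed offset 22.
U+077A → 2-byte form DD BA at offsets 0–1.
U+1D501 → 4-byte form F0 9D 94 81 at offsets 2–5.
U+28195 → 4-byte form F0 A8 86 95 at offsets 6–9.
U+74A8 → 3-byte form E7 92 A8 at offsets 10–12.
U+4B3B → 3-byte form E4 AC BB at offsets 13–15.
U+10347 → 4-byte form F0 90 8D 87 at offsets 16–19.
U+22C2 → 3-byte form E2 8B 82 at offsets 20–22.
Offset 22 falls in char 7's range; it's byte 3 of E2 8B 82 = 0x82.

0x82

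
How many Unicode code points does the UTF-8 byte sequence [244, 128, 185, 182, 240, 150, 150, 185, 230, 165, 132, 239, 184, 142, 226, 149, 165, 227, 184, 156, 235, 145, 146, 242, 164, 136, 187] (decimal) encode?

8

Byte at offset 0: 0xF4 = 11110100 → 4-byte char (#1). Advance 4.
Byte at offset 4: 0xF0 = 11110000 → 4-byte char (#2). Advance 4.
Byte at offset 8: 0xE6 = 11100110 → 3-byte char (#3). Advance 3.
Byte at offset 11: 0xEF = 11101111 → 3-byte char (#4). Advance 3.
Byte at offset 14: 0xE2 = 11100010 → 3-byte char (#5). Advance 3.
Byte at offset 17: 0xE3 = 11100011 → 3-byte char (#6). Advance 3.
Byte at offset 20: 0xEB = 11101011 → 3-byte char (#7). Advance 3.
Byte at offset 23: 0xF2 = 11110010 → 4-byte char (#8). Advance 4.
Reached end at offset 27 after 8 code points.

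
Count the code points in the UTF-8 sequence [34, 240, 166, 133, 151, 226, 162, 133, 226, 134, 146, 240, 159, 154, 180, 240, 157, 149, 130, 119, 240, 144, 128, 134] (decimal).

8

Byte at offset 0: 0x22 = 00100010 → 1-byte char (#1). Advance 1.
Byte at offset 1: 0xF0 = 11110000 → 4-byte char (#2). Advance 4.
Byte at offset 5: 0xE2 = 11100010 → 3-byte char (#3). Advance 3.
Byte at offset 8: 0xE2 = 11100010 → 3-byte char (#4). Advance 3.
Byte at offset 11: 0xF0 = 11110000 → 4-byte char (#5). Advance 4.
Byte at offset 15: 0xF0 = 11110000 → 4-byte char (#6). Advance 4.
Byte at offset 19: 0x77 = 01110111 → 1-byte char (#7). Advance 1.
Byte at offset 20: 0xF0 = 11110000 → 4-byte char (#8). Advance 4.
Reached end at offset 24 after 8 code points.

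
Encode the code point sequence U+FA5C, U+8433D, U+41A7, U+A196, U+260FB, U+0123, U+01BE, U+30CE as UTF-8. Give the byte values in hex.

EF A9 9C F2 84 8C BD E4 86 A7 EA 86 96 F0 A6 83 BB C4 A3 C6 BE E3 83 8E

U+FA5C: 3-byte form → EF A9 9C.
U+8433D: 4-byte form → F2 84 8C BD.
U+41A7: 3-byte form → E4 86 A7.
U+A196: 3-byte form → EA 86 96.
U+260FB: 4-byte form → F0 A6 83 BB.
U+0123: 2-byte form → C4 A3.
U+01BE: 2-byte form → C6 BE.
U+30CE: 3-byte form → E3 83 8E.
Concatenated (24 bytes): EF A9 9C F2 84 8C BD E4 86 A7 EA 86 96 F0 A6 83 BB C4 A3 C6 BE E3 83 8E.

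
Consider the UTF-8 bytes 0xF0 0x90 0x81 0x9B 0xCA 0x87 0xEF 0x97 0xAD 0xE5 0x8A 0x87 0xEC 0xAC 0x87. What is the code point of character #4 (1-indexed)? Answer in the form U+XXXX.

Offset 0: leading byte 0xF0 = 11110000 → 4-byte char #1 = F0 90 81 9B.
Offset 4: leading byte 0xCA = 11001010 → 2-byte char #2 = CA 87.
Offset 6: leading byte 0xEF = 11101111 → 3-byte char #3 = EF 97 AD.
Offset 9: leading byte 0xE5 = 11100101 → 3-byte char #4 = E5 8A 87.
Leading byte 0xE5 = 11100101 matches 1110xxxx → 3-byte sequence.
Byte 1: 0xE5 = 11100101, payload 0101 (4 bits).
Byte 2: 0x8A = 10001010 (10xxxxxx ✓), payload 001010.
Byte 3: 0x87 = 10000111 (10xxxxxx ✓), payload 000111.
Concatenate: 0101001010000111 = 0x5287 (16 bits → U+5287).

U+5287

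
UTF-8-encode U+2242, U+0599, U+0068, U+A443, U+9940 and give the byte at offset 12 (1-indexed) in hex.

0x80

1-indexed offset 12 is 0-indexed offset 11.
U+2242 → 3-byte form E2 89 82 at offsets 0–2.
U+0599 → 2-byte form D6 99 at offsets 3–4.
U+0068 → 1-byte form 68 at offsets 5–5.
U+A443 → 3-byte form EA 91 83 at offsets 6–8.
U+9940 → 3-byte form E9 A5 80 at offsets 9–11.
Offset 11 falls in char 5's range; it's byte 3 of E9 A5 80 = 0x80.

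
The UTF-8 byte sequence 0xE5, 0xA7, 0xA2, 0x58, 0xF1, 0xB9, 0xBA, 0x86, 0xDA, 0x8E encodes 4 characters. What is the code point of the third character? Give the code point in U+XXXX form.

U+79E86

Offset 0: leading byte 0xE5 = 11100101 → 3-byte char #1 = E5 A7 A2.
Offset 3: leading byte 0x58 = 01011000 → 1-byte char #2 = 58.
Offset 4: leading byte 0xF1 = 11110001 → 4-byte char #3 = F1 B9 BA 86.
Leading byte 0xF1 = 11110001 matches 11110xxx → 4-byte sequence.
Byte 1: 0xF1 = 11110001, payload 001 (3 bits).
Byte 2: 0xB9 = 10111001 (10xxxxxx ✓), payload 111001.
Byte 3: 0xBA = 10111010 (10xxxxxx ✓), payload 111010.
Byte 4: 0x86 = 10000110 (10xxxxxx ✓), payload 000110.
Concatenate: 001111001111010000110 = 0x79E86 (21 bits → U+79E86).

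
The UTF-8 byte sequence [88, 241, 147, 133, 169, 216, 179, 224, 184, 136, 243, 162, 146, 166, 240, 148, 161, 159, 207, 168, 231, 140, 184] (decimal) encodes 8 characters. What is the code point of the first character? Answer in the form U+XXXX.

Offset 0: leading byte 0x58 = 01011000 → 1-byte char #1 = 58.
Leading byte 0x58 = 01011000 matches 0xxxxxxx → 1-byte sequence.
Byte 1: 0x58 = 01011000, payload 1011000 (7 bits).
Concatenate: 1011000 = 0x58 (7 bits → U+0058).

U+0058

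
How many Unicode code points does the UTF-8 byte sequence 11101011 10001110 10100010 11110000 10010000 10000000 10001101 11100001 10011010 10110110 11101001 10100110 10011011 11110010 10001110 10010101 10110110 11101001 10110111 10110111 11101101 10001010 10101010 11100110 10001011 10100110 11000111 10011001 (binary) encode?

9

Byte at offset 0: 0xEB = 11101011 → 3-byte char (#1). Advance 3.
Byte at offset 3: 0xF0 = 11110000 → 4-byte char (#2). Advance 4.
Byte at offset 7: 0xE1 = 11100001 → 3-byte char (#3). Advance 3.
Byte at offset 10: 0xE9 = 11101001 → 3-byte char (#4). Advance 3.
Byte at offset 13: 0xF2 = 11110010 → 4-byte char (#5). Advance 4.
Byte at offset 17: 0xE9 = 11101001 → 3-byte char (#6). Advance 3.
Byte at offset 20: 0xED = 11101101 → 3-byte char (#7). Advance 3.
Byte at offset 23: 0xE6 = 11100110 → 3-byte char (#8). Advance 3.
Byte at offset 26: 0xC7 = 11000111 → 2-byte char (#9). Advance 2.
Reached end at offset 28 after 9 code points.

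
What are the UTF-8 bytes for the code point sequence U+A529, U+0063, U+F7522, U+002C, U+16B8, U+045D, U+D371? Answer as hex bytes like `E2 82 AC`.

U+A529: 3-byte form → EA 94 A9.
U+0063: 1-byte form → 63.
U+F7522: 4-byte form → F3 B7 94 A2.
U+002C: 1-byte form → 2C.
U+16B8: 3-byte form → E1 9A B8.
U+045D: 2-byte form → D1 9D.
U+D371: 3-byte form → ED 8D B1.
Concatenated (17 bytes): EA 94 A9 63 F3 B7 94 A2 2C E1 9A B8 D1 9D ED 8D B1.

EA 94 A9 63 F3 B7 94 A2 2C E1 9A B8 D1 9D ED 8D B1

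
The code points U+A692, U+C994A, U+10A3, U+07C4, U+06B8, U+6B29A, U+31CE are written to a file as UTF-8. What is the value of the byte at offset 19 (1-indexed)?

1-indexed offset 19 is 0-indexed offset 18.
U+A692 → 3-byte form EA 9A 92 at offsets 0–2.
U+C994A → 4-byte form F3 89 A5 8A at offsets 3–6.
U+10A3 → 3-byte form E1 82 A3 at offsets 7–9.
U+07C4 → 2-byte form DF 84 at offsets 10–11.
U+06B8 → 2-byte form DA B8 at offsets 12–13.
U+6B29A → 4-byte form F1 AB 8A 9A at offsets 14–17.
U+31CE → 3-byte form E3 87 8E at offsets 18–20.
Offset 18 falls in char 7's range; it's byte 1 of E3 87 8E = 0xE3.

0xE3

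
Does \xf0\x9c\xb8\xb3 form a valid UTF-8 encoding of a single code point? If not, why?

valid

Leading byte 0xF0 = 11110000 → 4-byte form.
Continuation bytes 0x9C=10011100, 0xB8=10111000, 0xB3=10110011 all match 10xxxxxx.
Decoded value 0x1CE33 is ≥ 0x10000 (shortest form) and not a surrogate.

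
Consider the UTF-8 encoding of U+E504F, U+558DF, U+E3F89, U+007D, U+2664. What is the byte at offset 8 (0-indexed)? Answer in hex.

U+E504F → 4-byte form F3 A5 81 8F at offsets 0–3.
U+558DF → 4-byte form F1 95 A3 9F at offsets 4–7.
U+E3F89 → 4-byte form F3 A3 BE 89 at offsets 8–11.
Offset 8 falls in char 3's range; it's byte 1 of F3 A3 BE 89 = 0xF3.

0xF3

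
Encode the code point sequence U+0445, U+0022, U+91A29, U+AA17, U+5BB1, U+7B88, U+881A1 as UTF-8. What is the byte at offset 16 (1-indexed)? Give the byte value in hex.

1-indexed offset 16 is 0-indexed offset 15.
U+0445 → 2-byte form D1 85 at offsets 0–1.
U+0022 → 1-byte form 22 at offsets 2–2.
U+91A29 → 4-byte form F2 91 A8 A9 at offsets 3–6.
U+AA17 → 3-byte form EA A8 97 at offsets 7–9.
U+5BB1 → 3-byte form E5 AE B1 at offsets 10–12.
U+7B88 → 3-byte form E7 AE 88 at offsets 13–15.
Offset 15 falls in char 6's range; it's byte 3 of E7 AE 88 = 0x88.

0x88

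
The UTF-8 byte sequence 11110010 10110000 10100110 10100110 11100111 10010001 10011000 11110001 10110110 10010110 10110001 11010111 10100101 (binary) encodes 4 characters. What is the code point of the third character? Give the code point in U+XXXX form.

Offset 0: leading byte 0xF2 = 11110010 → 4-byte char #1 = F2 B0 A6 A6.
Offset 4: leading byte 0xE7 = 11100111 → 3-byte char #2 = E7 91 98.
Offset 7: leading byte 0xF1 = 11110001 → 4-byte char #3 = F1 B6 96 B1.
Leading byte 0xF1 = 11110001 matches 11110xxx → 4-byte sequence.
Byte 1: 0xF1 = 11110001, payload 001 (3 bits).
Byte 2: 0xB6 = 10110110 (10xxxxxx ✓), payload 110110.
Byte 3: 0x96 = 10010110 (10xxxxxx ✓), payload 010110.
Byte 4: 0xB1 = 10110001 (10xxxxxx ✓), payload 110001.
Concatenate: 001110110010110110001 = 0x765B1 (21 bits → U+765B1).

U+765B1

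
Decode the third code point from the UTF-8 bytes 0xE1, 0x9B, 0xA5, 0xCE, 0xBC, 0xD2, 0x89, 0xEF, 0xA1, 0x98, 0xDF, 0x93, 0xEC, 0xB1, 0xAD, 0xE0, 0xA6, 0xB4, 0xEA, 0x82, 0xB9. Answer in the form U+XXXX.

U+0489

Offset 0: leading byte 0xE1 = 11100001 → 3-byte char #1 = E1 9B A5.
Offset 3: leading byte 0xCE = 11001110 → 2-byte char #2 = CE BC.
Offset 5: leading byte 0xD2 = 11010010 → 2-byte char #3 = D2 89.
Leading byte 0xD2 = 11010010 matches 110xxxxx → 2-byte sequence.
Byte 1: 0xD2 = 11010010, payload 10010 (5 bits).
Byte 2: 0x89 = 10001001 (10xxxxxx ✓), payload 001001.
Concatenate: 10010001001 = 0x489 (11 bits → U+0489).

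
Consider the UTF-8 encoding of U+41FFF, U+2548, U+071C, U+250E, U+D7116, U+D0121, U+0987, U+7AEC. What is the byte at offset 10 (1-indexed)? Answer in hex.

1-indexed offset 10 is 0-indexed offset 9.
U+41FFF → 4-byte form F1 81 BF BF at offsets 0–3.
U+2548 → 3-byte form E2 95 88 at offsets 4–6.
U+071C → 2-byte form DC 9C at offsets 7–8.
U+250E → 3-byte form E2 94 8E at offsets 9–11.
Offset 9 falls in char 4's range; it's byte 1 of E2 94 8E = 0xE2.

0xE2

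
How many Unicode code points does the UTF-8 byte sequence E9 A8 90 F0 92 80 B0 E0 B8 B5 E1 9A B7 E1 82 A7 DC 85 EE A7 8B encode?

7

Byte at offset 0: 0xE9 = 11101001 → 3-byte char (#1). Advance 3.
Byte at offset 3: 0xF0 = 11110000 → 4-byte char (#2). Advance 4.
Byte at offset 7: 0xE0 = 11100000 → 3-byte char (#3). Advance 3.
Byte at offset 10: 0xE1 = 11100001 → 3-byte char (#4). Advance 3.
Byte at offset 13: 0xE1 = 11100001 → 3-byte char (#5). Advance 3.
Byte at offset 16: 0xDC = 11011100 → 2-byte char (#6). Advance 2.
Byte at offset 18: 0xEE = 11101110 → 3-byte char (#7). Advance 3.
Reached end at offset 21 after 7 code points.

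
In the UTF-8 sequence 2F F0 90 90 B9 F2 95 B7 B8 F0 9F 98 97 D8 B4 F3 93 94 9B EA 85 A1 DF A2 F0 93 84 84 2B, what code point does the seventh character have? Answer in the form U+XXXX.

Offset 0: leading byte 0x2F = 00101111 → 1-byte char #1 = 2F.
Offset 1: leading byte 0xF0 = 11110000 → 4-byte char #2 = F0 90 90 B9.
Offset 5: leading byte 0xF2 = 11110010 → 4-byte char #3 = F2 95 B7 B8.
Offset 9: leading byte 0xF0 = 11110000 → 4-byte char #4 = F0 9F 98 97.
Offset 13: leading byte 0xD8 = 11011000 → 2-byte char #5 = D8 B4.
Offset 15: leading byte 0xF3 = 11110011 → 4-byte char #6 = F3 93 94 9B.
Offset 19: leading byte 0xEA = 11101010 → 3-byte char #7 = EA 85 A1.
Leading byte 0xEA = 11101010 matches 1110xxxx → 3-byte sequence.
Byte 1: 0xEA = 11101010, payload 1010 (4 bits).
Byte 2: 0x85 = 10000101 (10xxxxxx ✓), payload 000101.
Byte 3: 0xA1 = 10100001 (10xxxxxx ✓), payload 100001.
Concatenate: 1010000101100001 = 0xA161 (16 bits → U+A161).

U+A161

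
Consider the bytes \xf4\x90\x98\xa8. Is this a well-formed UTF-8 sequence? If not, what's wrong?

Leading byte 0xF4 = 11110100 → 4-byte form.
Payload = 0x110628, which exceeds U+10FFFF, the maximum Unicode code point. (Leading bytes F5–FF, or F4 followed by ≥ 0x90, are invalid.)

invalid (encodes a value above U+10FFFF)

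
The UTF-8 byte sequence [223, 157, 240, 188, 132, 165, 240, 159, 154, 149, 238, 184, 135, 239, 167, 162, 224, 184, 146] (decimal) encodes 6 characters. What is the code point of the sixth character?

Offset 0: leading byte 0xDF = 11011111 → 2-byte char #1 = DF 9D.
Offset 2: leading byte 0xF0 = 11110000 → 4-byte char #2 = F0 BC 84 A5.
Offset 6: leading byte 0xF0 = 11110000 → 4-byte char #3 = F0 9F 9A 95.
Offset 10: leading byte 0xEE = 11101110 → 3-byte char #4 = EE B8 87.
Offset 13: leading byte 0xEF = 11101111 → 3-byte char #5 = EF A7 A2.
Offset 16: leading byte 0xE0 = 11100000 → 3-byte char #6 = E0 B8 92.
Leading byte 0xE0 = 11100000 matches 1110xxxx → 3-byte sequence.
Byte 1: 0xE0 = 11100000, payload 0000 (4 bits).
Byte 2: 0xB8 = 10111000 (10xxxxxx ✓), payload 111000.
Byte 3: 0x92 = 10010010 (10xxxxxx ✓), payload 010010.
Concatenate: 0000111000010010 = 0xE12 (16 bits → U+0E12).

U+0E12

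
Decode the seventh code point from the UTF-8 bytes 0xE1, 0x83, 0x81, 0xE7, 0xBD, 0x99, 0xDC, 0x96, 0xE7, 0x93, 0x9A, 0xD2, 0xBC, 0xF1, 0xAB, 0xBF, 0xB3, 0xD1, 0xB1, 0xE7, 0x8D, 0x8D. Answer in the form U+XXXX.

U+0471

Offset 0: leading byte 0xE1 = 11100001 → 3-byte char #1 = E1 83 81.
Offset 3: leading byte 0xE7 = 11100111 → 3-byte char #2 = E7 BD 99.
Offset 6: leading byte 0xDC = 11011100 → 2-byte char #3 = DC 96.
Offset 8: leading byte 0xE7 = 11100111 → 3-byte char #4 = E7 93 9A.
Offset 11: leading byte 0xD2 = 11010010 → 2-byte char #5 = D2 BC.
Offset 13: leading byte 0xF1 = 11110001 → 4-byte char #6 = F1 AB BF B3.
Offset 17: leading byte 0xD1 = 11010001 → 2-byte char #7 = D1 B1.
Leading byte 0xD1 = 11010001 matches 110xxxxx → 2-byte sequence.
Byte 1: 0xD1 = 11010001, payload 10001 (5 bits).
Byte 2: 0xB1 = 10110001 (10xxxxxx ✓), payload 110001.
Concatenate: 10001110001 = 0x471 (11 bits → U+0471).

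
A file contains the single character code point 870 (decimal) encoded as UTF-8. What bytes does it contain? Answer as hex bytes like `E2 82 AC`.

CD A6

U+0366 = 0x366 = 870 decimal. In range U+0080–U+07FF → 2-byte form: 110xxxxx 10xxxxxx.
Binary (11 bits): 01101100110.
Split 5+6: 01101 | 100110.
Byte 1: 11001101 = 0xCD.
Byte 2: 10100110 = 0xA6.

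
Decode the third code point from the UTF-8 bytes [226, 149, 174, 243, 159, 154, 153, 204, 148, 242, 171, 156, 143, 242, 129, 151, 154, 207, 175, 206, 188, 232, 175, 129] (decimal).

Offset 0: leading byte 0xE2 = 11100010 → 3-byte char #1 = E2 95 AE.
Offset 3: leading byte 0xF3 = 11110011 → 4-byte char #2 = F3 9F 9A 99.
Offset 7: leading byte 0xCC = 11001100 → 2-byte char #3 = CC 94.
Leading byte 0xCC = 11001100 matches 110xxxxx → 2-byte sequence.
Byte 1: 0xCC = 11001100, payload 01100 (5 bits).
Byte 2: 0x94 = 10010100 (10xxxxxx ✓), payload 010100.
Concatenate: 01100010100 = 0x314 (11 bits → U+0314).

U+0314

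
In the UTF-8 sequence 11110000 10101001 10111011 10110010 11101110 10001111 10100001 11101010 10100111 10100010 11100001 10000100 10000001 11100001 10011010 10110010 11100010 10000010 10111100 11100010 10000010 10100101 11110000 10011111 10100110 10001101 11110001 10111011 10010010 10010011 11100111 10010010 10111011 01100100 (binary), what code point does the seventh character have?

Offset 0: leading byte 0xF0 = 11110000 → 4-byte char #1 = F0 A9 BB B2.
Offset 4: leading byte 0xEE = 11101110 → 3-byte char #2 = EE 8F A1.
Offset 7: leading byte 0xEA = 11101010 → 3-byte char #3 = EA A7 A2.
Offset 10: leading byte 0xE1 = 11100001 → 3-byte char #4 = E1 84 81.
Offset 13: leading byte 0xE1 = 11100001 → 3-byte char #5 = E1 9A B2.
Offset 16: leading byte 0xE2 = 11100010 → 3-byte char #6 = E2 82 BC.
Offset 19: leading byte 0xE2 = 11100010 → 3-byte char #7 = E2 82 A5.
Leading byte 0xE2 = 11100010 matches 1110xxxx → 3-byte sequence.
Byte 1: 0xE2 = 11100010, payload 0010 (4 bits).
Byte 2: 0x82 = 10000010 (10xxxxxx ✓), payload 000010.
Byte 3: 0xA5 = 10100101 (10xxxxxx ✓), payload 100101.
Concatenate: 0010000010100101 = 0x20A5 (16 bits → U+20A5).

U+20A5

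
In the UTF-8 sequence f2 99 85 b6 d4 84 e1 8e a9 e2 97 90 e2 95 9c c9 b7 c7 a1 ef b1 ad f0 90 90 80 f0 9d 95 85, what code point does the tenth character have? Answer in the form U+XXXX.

U+1D545

Offset 0: leading byte 0xF2 = 11110010 → 4-byte char #1 = F2 99 85 B6.
Offset 4: leading byte 0xD4 = 11010100 → 2-byte char #2 = D4 84.
Offset 6: leading byte 0xE1 = 11100001 → 3-byte char #3 = E1 8E A9.
Offset 9: leading byte 0xE2 = 11100010 → 3-byte char #4 = E2 97 90.
Offset 12: leading byte 0xE2 = 11100010 → 3-byte char #5 = E2 95 9C.
Offset 15: leading byte 0xC9 = 11001001 → 2-byte char #6 = C9 B7.
Offset 17: leading byte 0xC7 = 11000111 → 2-byte char #7 = C7 A1.
Offset 19: leading byte 0xEF = 11101111 → 3-byte char #8 = EF B1 AD.
Offset 22: leading byte 0xF0 = 11110000 → 4-byte char #9 = F0 90 90 80.
Offset 26: leading byte 0xF0 = 11110000 → 4-byte char #10 = F0 9D 95 85.
Leading byte 0xF0 = 11110000 matches 11110xxx → 4-byte sequence.
Byte 1: 0xF0 = 11110000, payload 000 (3 bits).
Byte 2: 0x9D = 10011101 (10xxxxxx ✓), payload 011101.
Byte 3: 0x95 = 10010101 (10xxxxxx ✓), payload 010101.
Byte 4: 0x85 = 10000101 (10xxxxxx ✓), payload 000101.
Concatenate: 000011101010101000101 = 0x1D545 (21 bits → U+1D545).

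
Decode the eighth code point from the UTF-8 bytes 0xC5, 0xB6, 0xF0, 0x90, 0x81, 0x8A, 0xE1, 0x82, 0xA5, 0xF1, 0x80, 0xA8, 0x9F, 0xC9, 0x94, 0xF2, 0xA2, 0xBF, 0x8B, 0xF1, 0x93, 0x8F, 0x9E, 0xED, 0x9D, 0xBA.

Offset 0: leading byte 0xC5 = 11000101 → 2-byte char #1 = C5 B6.
Offset 2: leading byte 0xF0 = 11110000 → 4-byte char #2 = F0 90 81 8A.
Offset 6: leading byte 0xE1 = 11100001 → 3-byte char #3 = E1 82 A5.
Offset 9: leading byte 0xF1 = 11110001 → 4-byte char #4 = F1 80 A8 9F.
Offset 13: leading byte 0xC9 = 11001001 → 2-byte char #5 = C9 94.
Offset 15: leading byte 0xF2 = 11110010 → 4-byte char #6 = F2 A2 BF 8B.
Offset 19: leading byte 0xF1 = 11110001 → 4-byte char #7 = F1 93 8F 9E.
Offset 23: leading byte 0xED = 11101101 → 3-byte char #8 = ED 9D BA.
Leading byte 0xED = 11101101 matches 1110xxxx → 3-byte sequence.
Byte 1: 0xED = 11101101, payload 1101 (4 bits).
Byte 2: 0x9D = 10011101 (10xxxxxx ✓), payload 011101.
Byte 3: 0xBA = 10111010 (10xxxxxx ✓), payload 111010.
Concatenate: 1101011101111010 = 0xD77A (16 bits → U+D77A).

U+D77A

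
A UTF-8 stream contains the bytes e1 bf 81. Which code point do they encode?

Leading byte 0xE1 = 11100001 matches 1110xxxx → 3-byte sequence.
Byte 1: 0xE1 = 11100001, payload 0001 (4 bits).
Byte 2: 0xBF = 10111111 (10xxxxxx ✓), payload 111111.
Byte 3: 0x81 = 10000001 (10xxxxxx ✓), payload 000001.
Concatenate: 0001111111000001 = 0x1FC1 (16 bits → U+1FC1).

U+1FC1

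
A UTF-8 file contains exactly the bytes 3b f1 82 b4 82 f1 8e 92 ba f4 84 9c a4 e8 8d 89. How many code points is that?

5

Byte at offset 0: 0x3B = 00111011 → 1-byte char (#1). Advance 1.
Byte at offset 1: 0xF1 = 11110001 → 4-byte char (#2). Advance 4.
Byte at offset 5: 0xF1 = 11110001 → 4-byte char (#3). Advance 4.
Byte at offset 9: 0xF4 = 11110100 → 4-byte char (#4). Advance 4.
Byte at offset 13: 0xE8 = 11101000 → 3-byte char (#5). Advance 3.
Reached end at offset 16 after 5 code points.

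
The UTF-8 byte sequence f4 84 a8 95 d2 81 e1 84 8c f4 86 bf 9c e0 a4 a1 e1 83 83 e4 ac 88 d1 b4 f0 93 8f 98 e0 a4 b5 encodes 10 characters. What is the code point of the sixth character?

U+10C3

Offset 0: leading byte 0xF4 = 11110100 → 4-byte char #1 = F4 84 A8 95.
Offset 4: leading byte 0xD2 = 11010010 → 2-byte char #2 = D2 81.
Offset 6: leading byte 0xE1 = 11100001 → 3-byte char #3 = E1 84 8C.
Offset 9: leading byte 0xF4 = 11110100 → 4-byte char #4 = F4 86 BF 9C.
Offset 13: leading byte 0xE0 = 11100000 → 3-byte char #5 = E0 A4 A1.
Offset 16: leading byte 0xE1 = 11100001 → 3-byte char #6 = E1 83 83.
Leading byte 0xE1 = 11100001 matches 1110xxxx → 3-byte sequence.
Byte 1: 0xE1 = 11100001, payload 0001 (4 bits).
Byte 2: 0x83 = 10000011 (10xxxxxx ✓), payload 000011.
Byte 3: 0x83 = 10000011 (10xxxxxx ✓), payload 000011.
Concatenate: 0001000011000011 = 0x10C3 (16 bits → U+10C3).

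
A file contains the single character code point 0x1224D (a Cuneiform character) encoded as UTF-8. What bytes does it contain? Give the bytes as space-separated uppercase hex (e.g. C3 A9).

F0 92 89 8D

U+1224D = 0x1224D = 74317 decimal. In range U+10000–U+10FFFF → 4-byte form: 11110xxx 10xxxxxx 10xxxxxx 10xxxxxx.
Binary (21 bits): 000010010001001001101.
Split 3+6+6+6: 000 | 010010 | 001001 | 001101.
Byte 1: 11110000 = 0xF0.
Byte 2: 10010010 = 0x92.
Byte 3: 10001001 = 0x89.
Byte 4: 10001101 = 0x8D.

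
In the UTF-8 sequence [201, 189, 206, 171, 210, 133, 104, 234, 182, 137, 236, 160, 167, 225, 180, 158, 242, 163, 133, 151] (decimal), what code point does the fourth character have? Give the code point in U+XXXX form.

U+0068

Offset 0: leading byte 0xC9 = 11001001 → 2-byte char #1 = C9 BD.
Offset 2: leading byte 0xCE = 11001110 → 2-byte char #2 = CE AB.
Offset 4: leading byte 0xD2 = 11010010 → 2-byte char #3 = D2 85.
Offset 6: leading byte 0x68 = 01101000 → 1-byte char #4 = 68.
Leading byte 0x68 = 01101000 matches 0xxxxxxx → 1-byte sequence.
Byte 1: 0x68 = 01101000, payload 1101000 (7 bits).
Concatenate: 1101000 = 0x68 (7 bits → U+0068).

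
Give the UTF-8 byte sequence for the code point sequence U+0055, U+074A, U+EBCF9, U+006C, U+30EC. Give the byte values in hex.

U+0055: 1-byte form → 55.
U+074A: 2-byte form → DD 8A.
U+EBCF9: 4-byte form → F3 AB B3 B9.
U+006C: 1-byte form → 6C.
U+30EC: 3-byte form → E3 83 AC.
Concatenated (11 bytes): 55 DD 8A F3 AB B3 B9 6C E3 83 AC.

55 DD 8A F3 AB B3 B9 6C E3 83 AC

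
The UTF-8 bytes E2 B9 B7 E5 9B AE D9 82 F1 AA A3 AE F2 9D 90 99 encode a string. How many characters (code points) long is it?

Byte at offset 0: 0xE2 = 11100010 → 3-byte char (#1). Advance 3.
Byte at offset 3: 0xE5 = 11100101 → 3-byte char (#2). Advance 3.
Byte at offset 6: 0xD9 = 11011001 → 2-byte char (#3). Advance 2.
Byte at offset 8: 0xF1 = 11110001 → 4-byte char (#4). Advance 4.
Byte at offset 12: 0xF2 = 11110010 → 4-byte char (#5). Advance 4.
Reached end at offset 16 after 5 code points.

5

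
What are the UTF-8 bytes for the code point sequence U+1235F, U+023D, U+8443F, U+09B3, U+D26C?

F0 92 8D 9F C8 BD F2 84 90 BF E0 A6 B3 ED 89 AC

U+1235F: 4-byte form → F0 92 8D 9F.
U+023D: 2-byte form → C8 BD.
U+8443F: 4-byte form → F2 84 90 BF.
U+09B3: 3-byte form → E0 A6 B3.
U+D26C: 3-byte form → ED 89 AC.
Concatenated (16 bytes): F0 92 8D 9F C8 BD F2 84 90 BF E0 A6 B3 ED 89 AC.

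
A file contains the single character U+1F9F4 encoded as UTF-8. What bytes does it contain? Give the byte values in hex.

F0 9F A7 B4

U+1F9F4 = 0x1F9F4 = 129524 decimal. In range U+10000–U+10FFFF → 4-byte form: 11110xxx 10xxxxxx 10xxxxxx 10xxxxxx.
Binary (21 bits): 000011111100111110100.
Split 3+6+6+6: 000 | 011111 | 100111 | 110100.
Byte 1: 11110000 = 0xF0.
Byte 2: 10011111 = 0x9F.
Byte 3: 10100111 = 0xA7.
Byte 4: 10110100 = 0xB4.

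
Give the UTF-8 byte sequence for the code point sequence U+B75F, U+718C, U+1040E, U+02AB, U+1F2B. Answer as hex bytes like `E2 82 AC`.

U+B75F: 3-byte form → EB 9D 9F.
U+718C: 3-byte form → E7 86 8C.
U+1040E: 4-byte form → F0 90 90 8E.
U+02AB: 2-byte form → CA AB.
U+1F2B: 3-byte form → E1 BC AB.
Concatenated (15 bytes): EB 9D 9F E7 86 8C F0 90 90 8E CA AB E1 BC AB.

EB 9D 9F E7 86 8C F0 90 90 8E CA AB E1 BC AB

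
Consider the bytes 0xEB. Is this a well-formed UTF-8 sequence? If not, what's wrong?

Leading byte 0xEB = 11101011 → 3-byte form, but only 1 byte is present.

invalid (sequence truncated)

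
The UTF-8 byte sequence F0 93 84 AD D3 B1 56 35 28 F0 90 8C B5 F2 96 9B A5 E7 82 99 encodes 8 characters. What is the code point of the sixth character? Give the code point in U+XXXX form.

U+10335

Offset 0: leading byte 0xF0 = 11110000 → 4-byte char #1 = F0 93 84 AD.
Offset 4: leading byte 0xD3 = 11010011 → 2-byte char #2 = D3 B1.
Offset 6: leading byte 0x56 = 01010110 → 1-byte char #3 = 56.
Offset 7: leading byte 0x35 = 00110101 → 1-byte char #4 = 35.
Offset 8: leading byte 0x28 = 00101000 → 1-byte char #5 = 28.
Offset 9: leading byte 0xF0 = 11110000 → 4-byte char #6 = F0 90 8C B5.
Leading byte 0xF0 = 11110000 matches 11110xxx → 4-byte sequence.
Byte 1: 0xF0 = 11110000, payload 000 (3 bits).
Byte 2: 0x90 = 10010000 (10xxxxxx ✓), payload 010000.
Byte 3: 0x8C = 10001100 (10xxxxxx ✓), payload 001100.
Byte 4: 0xB5 = 10110101 (10xxxxxx ✓), payload 110101.
Concatenate: 000010000001100110101 = 0x10335 (21 bits → U+10335).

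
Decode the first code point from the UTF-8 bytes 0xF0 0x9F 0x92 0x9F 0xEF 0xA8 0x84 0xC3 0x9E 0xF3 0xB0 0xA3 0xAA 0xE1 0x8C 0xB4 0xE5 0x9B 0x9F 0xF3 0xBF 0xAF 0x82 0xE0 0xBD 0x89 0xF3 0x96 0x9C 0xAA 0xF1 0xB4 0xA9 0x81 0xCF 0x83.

Offset 0: leading byte 0xF0 = 11110000 → 4-byte char #1 = F0 9F 92 9F.
Leading byte 0xF0 = 11110000 matches 11110xxx → 4-byte sequence.
Byte 1: 0xF0 = 11110000, payload 000 (3 bits).
Byte 2: 0x9F = 10011111 (10xxxxxx ✓), payload 011111.
Byte 3: 0x92 = 10010010 (10xxxxxx ✓), payload 010010.
Byte 4: 0x9F = 10011111 (10xxxxxx ✓), payload 011111.
Concatenate: 000011111010010011111 = 0x1F49F (21 bits → U+1F49F).

U+1F49F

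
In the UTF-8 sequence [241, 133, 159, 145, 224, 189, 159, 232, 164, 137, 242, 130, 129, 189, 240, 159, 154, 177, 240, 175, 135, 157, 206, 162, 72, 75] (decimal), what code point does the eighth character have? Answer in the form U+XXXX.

Offset 0: leading byte 0xF1 = 11110001 → 4-byte char #1 = F1 85 9F 91.
Offset 4: leading byte 0xE0 = 11100000 → 3-byte char #2 = E0 BD 9F.
Offset 7: leading byte 0xE8 = 11101000 → 3-byte char #3 = E8 A4 89.
Offset 10: leading byte 0xF2 = 11110010 → 4-byte char #4 = F2 82 81 BD.
Offset 14: leading byte 0xF0 = 11110000 → 4-byte char #5 = F0 9F 9A B1.
Offset 18: leading byte 0xF0 = 11110000 → 4-byte char #6 = F0 AF 87 9D.
Offset 22: leading byte 0xCE = 11001110 → 2-byte char #7 = CE A2.
Offset 24: leading byte 0x48 = 01001000 → 1-byte char #8 = 48.
Leading byte 0x48 = 01001000 matches 0xxxxxxx → 1-byte sequence.
Byte 1: 0x48 = 01001000, payload 1001000 (7 bits).
Concatenate: 1001000 = 0x48 (7 bits → U+0048).

U+0048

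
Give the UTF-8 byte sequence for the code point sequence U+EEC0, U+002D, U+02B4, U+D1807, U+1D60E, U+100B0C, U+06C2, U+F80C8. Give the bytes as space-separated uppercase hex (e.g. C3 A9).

EE BB 80 2D CA B4 F3 91 A0 87 F0 9D 98 8E F4 80 AC 8C DB 82 F3 B8 83 88

U+EEC0: 3-byte form → EE BB 80.
U+002D: 1-byte form → 2D.
U+02B4: 2-byte form → CA B4.
U+D1807: 4-byte form → F3 91 A0 87.
U+1D60E: 4-byte form → F0 9D 98 8E.
U+100B0C: 4-byte form → F4 80 AC 8C.
U+06C2: 2-byte form → DB 82.
U+F80C8: 4-byte form → F3 B8 83 88.
Concatenated (24 bytes): EE BB 80 2D CA B4 F3 91 A0 87 F0 9D 98 8E F4 80 AC 8C DB 82 F3 B8 83 88.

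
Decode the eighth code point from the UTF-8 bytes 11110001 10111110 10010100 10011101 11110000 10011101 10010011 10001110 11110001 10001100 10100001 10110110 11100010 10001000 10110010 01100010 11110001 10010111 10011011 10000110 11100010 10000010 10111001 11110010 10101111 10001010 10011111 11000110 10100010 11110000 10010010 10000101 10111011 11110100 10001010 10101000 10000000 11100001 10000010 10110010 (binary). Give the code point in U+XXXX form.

U+AF29F

Offset 0: leading byte 0xF1 = 11110001 → 4-byte char #1 = F1 BE 94 9D.
Offset 4: leading byte 0xF0 = 11110000 → 4-byte char #2 = F0 9D 93 8E.
Offset 8: leading byte 0xF1 = 11110001 → 4-byte char #3 = F1 8C A1 B6.
Offset 12: leading byte 0xE2 = 11100010 → 3-byte char #4 = E2 88 B2.
Offset 15: leading byte 0x62 = 01100010 → 1-byte char #5 = 62.
Offset 16: leading byte 0xF1 = 11110001 → 4-byte char #6 = F1 97 9B 86.
Offset 20: leading byte 0xE2 = 11100010 → 3-byte char #7 = E2 82 B9.
Offset 23: leading byte 0xF2 = 11110010 → 4-byte char #8 = F2 AF 8A 9F.
Leading byte 0xF2 = 11110010 matches 11110xxx → 4-byte sequence.
Byte 1: 0xF2 = 11110010, payload 010 (3 bits).
Byte 2: 0xAF = 10101111 (10xxxxxx ✓), payload 101111.
Byte 3: 0x8A = 10001010 (10xxxxxx ✓), payload 001010.
Byte 4: 0x9F = 10011111 (10xxxxxx ✓), payload 011111.
Concatenate: 010101111001010011111 = 0xAF29F (21 bits → U+AF29F).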